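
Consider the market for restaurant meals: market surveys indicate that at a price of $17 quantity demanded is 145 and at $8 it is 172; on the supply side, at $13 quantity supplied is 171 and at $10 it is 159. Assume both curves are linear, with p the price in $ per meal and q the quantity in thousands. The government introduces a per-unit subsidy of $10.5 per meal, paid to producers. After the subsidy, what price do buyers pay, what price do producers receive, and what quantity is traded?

Demand slope: (172 − 145)/(8 − 17) = -3, so qd = 196 − 3p.
Supply slope: (159 − 171)/(10 − 13) = 4, so qs = 4p + 119.
Without the subsidy, 196 − 3p = 4p + 119 gives 7p = 77, so p* = $11 and q* = 163.
With a per-unit subsidy paid to producers, each receives p + 10.5 per unit sold, so supply becomes qs = 4(p + 10.5) + 119.
New equilibrium: buyers pay $5, producers receive $15.5, q = 181. (Wedge: pb − ps = −10.5.)

Buyers pay $5; producers receive $15.5; quantity = 181.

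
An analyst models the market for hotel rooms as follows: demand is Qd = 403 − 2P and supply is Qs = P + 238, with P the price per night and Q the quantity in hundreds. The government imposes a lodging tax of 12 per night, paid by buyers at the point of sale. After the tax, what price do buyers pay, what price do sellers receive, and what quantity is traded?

Buyers pay 59; sellers receive 47; quantity = 285.

Before the tax: set 403 − 2P = P + 238 → P* = 55, Q* = 293.
With the tax collected from buyers, demand (in seller-price terms) shifts: Qd = 403 − 2(P + 12).
Solving gives Q = 285 with buyers paying 59 and sellers receiving 47 (the 12 wedge).
The less price-elastic side of the market bears the larger share of a per-unit tax.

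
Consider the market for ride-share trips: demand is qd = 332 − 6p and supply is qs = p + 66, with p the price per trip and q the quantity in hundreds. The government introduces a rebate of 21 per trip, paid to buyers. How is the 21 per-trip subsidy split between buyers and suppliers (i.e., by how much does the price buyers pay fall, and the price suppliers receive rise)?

Buyers gain 3 per trip; suppliers gain 18 per trip.

Before the subsidy: set 332 − 6p = p + 66 → p* = 38, q* = 104.
With a per-unit subsidy paid to buyers, each effectively pays p − 21, so demand becomes qd = 332 − 6(p − 21).
New equilibrium: buyers pay 35, suppliers receive 56, q = 122. (Wedge: pb − ps = −21.)
Gain to buyers: 3; to suppliers: 18. (They sum to 21.)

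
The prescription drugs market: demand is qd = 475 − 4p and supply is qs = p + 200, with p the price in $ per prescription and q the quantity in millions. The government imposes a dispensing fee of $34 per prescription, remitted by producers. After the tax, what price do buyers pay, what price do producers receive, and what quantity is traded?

Without the tax, 475 − 4p = p + 200 gives 5p = 275, so p* = $55 and q* = 255.
With the tax collected from producers, supply shifts: qs = (p − 34) + 200.
New equilibrium: buyers pay $61.8, producers receive $27.8, q = 227.8. (Wedge: pb − ps = 34.)

Buyers pay $61.8; producers receive $27.8; quantity = 227.8.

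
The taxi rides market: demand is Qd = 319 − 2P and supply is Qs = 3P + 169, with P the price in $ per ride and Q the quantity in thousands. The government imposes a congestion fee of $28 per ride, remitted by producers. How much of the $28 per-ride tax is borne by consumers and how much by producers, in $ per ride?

Consumers bear $16.8 per ride; producers bear $11.2 per ride.

Without the tax, 319 − 2P = 3P + 169 gives 5P = 150, so P* = $30 and Q* = 259.
With the tax collected from producers, supply shifts: Qs = 3(P − 28) + 169.
New equilibrium: consumers pay $46.8, producers receive $18.8, Q = 225.4. (Wedge: Pb − Ps = 28.)
Burden on consumers: $16.8; on producers: $11.2. (They sum to $28.)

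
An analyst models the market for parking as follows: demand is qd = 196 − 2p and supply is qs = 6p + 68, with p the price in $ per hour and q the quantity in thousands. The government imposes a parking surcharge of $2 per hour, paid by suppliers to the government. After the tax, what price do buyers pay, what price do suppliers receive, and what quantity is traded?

Buyers pay $17.5; suppliers receive $15.5; quantity = 161.

Without the tax, 196 − 2p = 6p + 68 gives 8p = 128, so p* = $16 and q* = 164.
With the tax collected from suppliers, supply shifts: qs = 6(p − 2) + 68.
New equilibrium: buyers pay $17.5, suppliers receive $15.5, q = 161. (Wedge: pb − ps = 2.)
The less price-elastic side of the market bears the larger share of a per-unit tax.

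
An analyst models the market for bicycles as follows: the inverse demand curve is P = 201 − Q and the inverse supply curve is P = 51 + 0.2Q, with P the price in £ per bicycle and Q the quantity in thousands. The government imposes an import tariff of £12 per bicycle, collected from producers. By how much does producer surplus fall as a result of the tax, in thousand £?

Rewrite in direct form: Qd = 201 − P and Qs = 5P − 255.
Without the tax, 201 − P = 5P − 255 gives 6P = 456, so P* = £76 and Q* = 125.
With the tax collected from producers, supply shifts: Qs = 5(P − 12) − 255.
Solving gives Q = 115 with buyers paying £86 and producers receiving £74 (the £12 wedge).
ΔPS is the trapezoid between Q = 115 and Q = 125 of height £2: ½ · (125 + 115) · 2 = £240.

Producer surplus falls by £240 thousand.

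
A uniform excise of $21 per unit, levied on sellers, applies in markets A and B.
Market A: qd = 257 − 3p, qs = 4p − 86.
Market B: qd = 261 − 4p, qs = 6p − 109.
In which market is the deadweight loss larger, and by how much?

Market B, by $151.2.

Market A: pre-tax p* = $49, q* = 110; post-tax q = 74; deadweight loss = $378.
Market B: pre-tax p* = $37, q* = 113; post-tax q = 62.6; deadweight loss = $529.2.
Difference: $378 vs $529.2 → market B is larger by $151.2.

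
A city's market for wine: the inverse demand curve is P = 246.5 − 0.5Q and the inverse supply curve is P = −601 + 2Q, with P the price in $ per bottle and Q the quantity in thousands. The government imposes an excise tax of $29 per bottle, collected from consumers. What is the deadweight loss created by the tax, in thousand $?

Inverting to Q(P) form: Qd = 493 − 2P; Qs = 0.5P + 300.5.
Before the tax: set 493 − 2P = 0.5P + 300.5 → P* = $77, Q* = 339.
With the tax collected from consumers, demand (in seller-price terms) shifts: Qd = 493 − 2(P + 29).
Solving gives Q = 327.4 with consumers paying $82.8 and producers receiving $53.8 (the $29 wedge).
Quantity falls by |ΔQ| = |339 − 327.4| = 11.6.
DWL = ½ · t · |ΔQ| = ½ · 29 · 11.6 = $168.2.

Deadweight loss = $168.2 thousand.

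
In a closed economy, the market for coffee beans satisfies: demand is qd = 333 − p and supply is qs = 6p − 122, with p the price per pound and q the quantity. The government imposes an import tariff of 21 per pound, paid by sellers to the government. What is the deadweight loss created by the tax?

Deadweight loss = 189.

Without the tax, 333 − p = 6p − 122 gives 7p = 455, so p* = 65 and q* = 268.
With the tax collected from sellers, supply shifts: qs = 6(p − 21) − 122.
Solving gives q = 250 with buyers paying 83 and sellers receiving 62 (the 21 wedge).
Quantity falls by |ΔQ| = |268 − 250| = 18.
DWL = ½ · t · |ΔQ| = ½ · 21 · 18 = 189.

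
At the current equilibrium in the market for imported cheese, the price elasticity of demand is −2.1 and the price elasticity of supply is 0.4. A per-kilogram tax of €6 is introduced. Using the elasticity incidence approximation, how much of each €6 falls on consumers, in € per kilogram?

Incidence ratio: consumers' share ≈ εs / (εs + |εd|) = 0.4 / (0.4 + 2.1) = 0.16.
So consumers bear ≈ 0.16 × €6 = €0.96; suppliers bear €5.04.

Consumers bear ≈ €0.96 per kilogram.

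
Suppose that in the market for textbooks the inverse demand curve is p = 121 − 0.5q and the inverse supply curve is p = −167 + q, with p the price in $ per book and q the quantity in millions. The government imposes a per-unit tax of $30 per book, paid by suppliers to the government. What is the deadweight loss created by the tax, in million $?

Deadweight loss = $300 million.

Inverting to q(p) form: qd = 242 − 2p; qs = p + 167.
Without the tax, 242 − 2p = p + 167 gives 3p = 75, so p* = $25 and q* = 192.
With the tax collected from suppliers, supply shifts: qs = (p − 30) + 167.
Solving gives q = 172 with consumers paying $35 and suppliers receiving $5 (the $30 wedge).
Quantity falls by |ΔQ| = |192 − 172| = 20.
DWL = ½ · t · |ΔQ| = ½ · 30 · 20 = $300.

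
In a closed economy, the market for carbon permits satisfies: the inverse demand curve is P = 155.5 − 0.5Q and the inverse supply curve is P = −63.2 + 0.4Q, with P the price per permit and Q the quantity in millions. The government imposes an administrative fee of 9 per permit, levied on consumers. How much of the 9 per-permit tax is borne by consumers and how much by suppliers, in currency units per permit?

Consumers bear 5 per permit; suppliers bear 4 per permit.

Rewrite in direct form: Qd = 311 − 2P and Qs = 2.5P + 158.
Without the tax, 311 − 2P = 2.5P + 158 gives 4.5P = 153, so P* = 34 and Q* = 243.
With the tax collected from consumers, demand (in seller-price terms) shifts: Qd = 311 − 2(P + 9).
Solving gives Q = 233 with consumers paying 39 and suppliers receiving 30 (the 9 wedge).
Burden on consumers: 5; on suppliers: 4. (They sum to 9.)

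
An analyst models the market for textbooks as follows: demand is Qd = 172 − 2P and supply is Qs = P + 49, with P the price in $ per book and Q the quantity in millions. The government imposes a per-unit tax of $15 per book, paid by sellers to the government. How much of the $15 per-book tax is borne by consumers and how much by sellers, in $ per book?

Before the tax: set 172 − 2P = P + 49 → P* = $41, Q* = 90.
With the tax collected from sellers, supply shifts: Qs = (P − 15) + 49.
Solving gives Q = 80 with consumers paying $46 and sellers receiving $31 (the $15 wedge).
Burden on consumers: $5; on sellers: $10. (They sum to $15.)
The less price-elastic side of the market bears the larger share of a per-unit tax.

Consumers bear $5 per book; sellers bear $10 per book.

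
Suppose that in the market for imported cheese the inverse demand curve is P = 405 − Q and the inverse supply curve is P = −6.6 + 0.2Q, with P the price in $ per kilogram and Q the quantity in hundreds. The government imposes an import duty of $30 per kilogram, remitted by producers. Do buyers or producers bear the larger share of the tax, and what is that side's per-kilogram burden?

Buyers bear the larger share: $25 per kilogram.

Rewrite in direct form: Qd = 405 − P and Qs = 5P + 33.
Without the tax, 405 − P = 5P + 33 gives 6P = 372, so P* = $62 and Q* = 343.
With the tax collected from producers, supply shifts: Qs = 5(P − 30) + 33.
Solving gives Q = 318 with buyers paying $87 and producers receiving $57 (the $30 wedge).
Per-kilogram burden: buyers $25, producers $5.
Buyers take the larger share because demand is less price-elastic here (demand slope 1 vs supply slope 5).
The less price-elastic side of the market bears the larger share of a per-unit tax.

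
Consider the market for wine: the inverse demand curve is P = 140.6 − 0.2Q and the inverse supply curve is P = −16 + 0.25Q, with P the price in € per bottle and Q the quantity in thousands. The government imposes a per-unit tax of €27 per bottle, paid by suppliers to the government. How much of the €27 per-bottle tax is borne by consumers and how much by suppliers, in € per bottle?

Rewrite in direct form: Qd = 703 − 5P and Qs = 4P + 64.
Without the tax, 703 − 5P = 4P + 64 gives 9P = 639, so P* = €71 and Q* = 348.
With the tax collected from suppliers, supply shifts: Qs = 4(P − 27) + 64.
New equilibrium: consumers pay €83, suppliers receive €56, Q = 288. (Wedge: Pb − Ps = 27.)
Burden on consumers: €12; on suppliers: €15. (They sum to €27.)

Consumers bear €12 per bottle; suppliers bear €15 per bottle.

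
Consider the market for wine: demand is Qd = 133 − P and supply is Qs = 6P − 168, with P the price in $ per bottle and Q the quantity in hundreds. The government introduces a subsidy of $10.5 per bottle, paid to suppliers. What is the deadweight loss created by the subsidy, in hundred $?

Without the subsidy, 133 − P = 6P − 168 gives 7P = 301, so P* = $43 and Q* = 90.
With a per-unit subsidy paid to suppliers, each receives P + 10.5 per unit sold, so supply becomes Qs = 6(P + 10.5) − 168.
Solving gives Q = 99 with consumers paying $34 and suppliers receiving $44.5 (the $10.5 wedge).
Quantity rises by |ΔQ| = |90 − 99| = 9.
DWL = ½ · t · |ΔQ| = ½ · 10.5 · 9 = $47.25.

Deadweight loss = $47.25 hundred.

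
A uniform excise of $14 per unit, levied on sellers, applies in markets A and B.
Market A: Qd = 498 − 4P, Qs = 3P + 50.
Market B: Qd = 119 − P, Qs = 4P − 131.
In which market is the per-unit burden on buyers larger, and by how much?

Market A: pre-tax P* = $64, Q* = 242; post-tax Q = 218; per-unit burden on buyers = $6.
Market B: pre-tax P* = $50, Q* = 69; post-tax Q = 57.8; per-unit burden on buyers = $11.2.
Difference: $6 vs $11.2 → market B is larger by $5.2.

Market B, by $5.2.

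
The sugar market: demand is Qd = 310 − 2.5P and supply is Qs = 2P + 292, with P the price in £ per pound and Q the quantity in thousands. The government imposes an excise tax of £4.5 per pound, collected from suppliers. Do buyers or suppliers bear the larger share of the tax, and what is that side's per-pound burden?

Suppliers bear the larger share: £2.5 per pound.

Before the tax: set 310 − 2.5P = 2P + 292 → P* = £4, Q* = 300.
With the tax collected from suppliers, supply shifts: Qs = 2(P − 4.5) + 292.
New equilibrium: buyers pay £6, suppliers receive £1.5, Q = 295. (Wedge: Pb − Ps = 4.5.)
Per-pound burden: buyers £2, suppliers £2.5.
Suppliers take the larger share because supply is less price-elastic here (demand slope 2.5 vs supply slope 2).
The less price-elastic side of the market bears the larger share of a per-unit tax.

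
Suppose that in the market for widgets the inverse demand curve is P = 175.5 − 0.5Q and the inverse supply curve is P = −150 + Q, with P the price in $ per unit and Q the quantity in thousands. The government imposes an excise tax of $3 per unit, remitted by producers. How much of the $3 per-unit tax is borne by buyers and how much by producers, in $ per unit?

Buyers bear $1 per unit; producers bear $2 per unit.

Rewrite in direct form: Qd = 351 − 2P and Qs = P + 150.
Without the tax, 351 − 2P = P + 150 gives 3P = 201, so P* = $67 and Q* = 217.
With the tax collected from producers, supply shifts: Qs = (P − 3) + 150.
Solving gives Q = 215 with buyers paying $68 and producers receiving $65 (the $3 wedge).
Burden on buyers: $1; on producers: $2. (They sum to $3.)
The less price-elastic side of the market bears the larger share of a per-unit tax.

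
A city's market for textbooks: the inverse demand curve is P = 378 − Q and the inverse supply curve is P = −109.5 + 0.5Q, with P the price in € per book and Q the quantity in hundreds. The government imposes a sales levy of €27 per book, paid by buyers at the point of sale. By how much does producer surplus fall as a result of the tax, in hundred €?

Producer surplus falls by €2844 hundred.

Inverting to Q(P) form: Qd = 378 − P; Qs = 2P + 219.
Before the tax: set 378 − P = 2P + 219 → P* = €53, Q* = 325.
With the tax collected from buyers, demand (in seller-price terms) shifts: Qd = 378 − (P + 27).
New equilibrium: buyers pay €71, sellers receive €44, Q = 307. (Wedge: Pb − Ps = 27.)
ΔPS is the trapezoid between Q = 307 and Q = 325 of height €9: ½ · (325 + 307) · 9 = €2844.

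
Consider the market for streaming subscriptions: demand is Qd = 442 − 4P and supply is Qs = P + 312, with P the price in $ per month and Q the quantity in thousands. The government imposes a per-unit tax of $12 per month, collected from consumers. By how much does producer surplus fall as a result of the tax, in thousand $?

Producer surplus falls by $3198.72 thousand.

Without the tax, 442 − 4P = P + 312 gives 5P = 130, so P* = $26 and Q* = 338.
With the tax collected from consumers, demand (in seller-price terms) shifts: Qd = 442 − 4(P + 12).
New equilibrium: consumers pay $28.4, sellers receive $16.4, Q = 328.4. (Wedge: Pb − Ps = 12.)
ΔPS is the trapezoid between Q = 328.4 and Q = 338 of height $9.6: ½ · (338 + 328.4) · 9.6 = $3198.72.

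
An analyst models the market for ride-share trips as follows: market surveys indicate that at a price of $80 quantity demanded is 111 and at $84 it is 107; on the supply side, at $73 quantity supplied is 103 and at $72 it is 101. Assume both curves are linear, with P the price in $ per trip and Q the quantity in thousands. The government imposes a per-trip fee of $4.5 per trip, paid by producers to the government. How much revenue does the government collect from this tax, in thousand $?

Tax revenue = $495 thousand.

Demand slope: (107 − 111)/(84 − 80) = -1, so Qd = 191 − P.
Supply slope: (101 − 103)/(72 − 73) = 2, so Qs = 2P − 43.
Before the tax: set 191 − P = 2P − 43 → P* = $78, Q* = 113.
With the tax collected from producers, supply shifts: Qs = 2(P − 4.5) − 43.
New equilibrium: buyers pay $81, producers receive $76.5, Q = 110. (Wedge: Pb − Ps = 4.5.)
Revenue = t · Q = 4.5 · 110 = $495.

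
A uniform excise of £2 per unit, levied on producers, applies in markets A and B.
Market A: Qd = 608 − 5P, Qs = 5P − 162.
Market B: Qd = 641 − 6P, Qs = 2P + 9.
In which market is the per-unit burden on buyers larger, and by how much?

Market A: pre-tax P* = £77, Q* = 223; post-tax Q = 218; per-unit burden on buyers = £1.
Market B: pre-tax P* = £79, Q* = 167; post-tax Q = 164; per-unit burden on buyers = £0.5.
Difference: £1 vs £0.5 → market A is larger by £0.5.

Market A, by £0.5.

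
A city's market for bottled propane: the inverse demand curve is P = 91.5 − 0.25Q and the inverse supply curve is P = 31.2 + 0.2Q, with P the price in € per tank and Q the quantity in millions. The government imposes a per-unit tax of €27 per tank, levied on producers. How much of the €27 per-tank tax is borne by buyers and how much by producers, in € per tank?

Buyers bear €15 per tank; producers bear €12 per tank.

Inverting to Q(P) form: Qd = 366 − 4P; Qs = 5P − 156.
Without the tax, 366 − 4P = 5P − 156 gives 9P = 522, so P* = €58 and Q* = 134.
With the tax collected from producers, supply shifts: Qs = 5(P − 27) − 156.
Solving gives Q = 74 with buyers paying €73 and producers receiving €46 (the €27 wedge).
Burden on buyers: €15; on producers: €12. (They sum to €27.)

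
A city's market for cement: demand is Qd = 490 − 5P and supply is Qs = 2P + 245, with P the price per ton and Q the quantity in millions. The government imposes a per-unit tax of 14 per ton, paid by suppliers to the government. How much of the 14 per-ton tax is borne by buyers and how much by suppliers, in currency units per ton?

Before the tax: set 490 − 5P = 2P + 245 → P* = 35, Q* = 315.
With the tax collected from suppliers, supply shifts: Qs = 2(P − 14) + 245.
Solving gives Q = 295 with buyers paying 39 and suppliers receiving 25 (the 14 wedge).
Burden on buyers: 4; on suppliers: 10. (They sum to 14.)
The less price-elastic side of the market bears the larger share of a per-unit tax.

Buyers bear 4 per ton; suppliers bear 10 per ton.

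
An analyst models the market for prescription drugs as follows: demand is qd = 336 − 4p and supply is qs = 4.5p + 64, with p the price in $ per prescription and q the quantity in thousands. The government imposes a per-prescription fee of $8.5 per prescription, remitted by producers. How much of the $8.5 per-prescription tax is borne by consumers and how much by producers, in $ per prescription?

Before the tax: set 336 − 4p = 4.5p + 64 → p* = $32, q* = 208.
With the tax collected from producers, supply shifts: qs = 4.5(p − 8.5) + 64.
New equilibrium: consumers pay $36.5, producers receive $28, q = 190. (Wedge: pb − ps = 8.5.)
Burden on consumers: $4.5; on producers: $4. (They sum to $8.5.)

Consumers bear $4.5 per prescription; producers bear $4 per prescription.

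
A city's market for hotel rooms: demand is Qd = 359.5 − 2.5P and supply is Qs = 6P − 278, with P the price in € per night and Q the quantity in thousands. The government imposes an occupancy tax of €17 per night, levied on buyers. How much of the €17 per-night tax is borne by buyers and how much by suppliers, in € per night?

Buyers bear €12 per night; suppliers bear €5 per night.

Without the tax, 359.5 − 2.5P = 6P − 278 gives 8.5P = 637.5, so P* = €75 and Q* = 172.
With the tax collected from buyers, demand (in seller-price terms) shifts: Qd = 359.5 − 2.5(P + 17).
Solving gives Q = 142 with buyers paying €87 and suppliers receiving €70 (the €17 wedge).
Burden on buyers: €12; on suppliers: €5. (They sum to €17.)
The less price-elastic side of the market bears the larger share of a per-unit tax.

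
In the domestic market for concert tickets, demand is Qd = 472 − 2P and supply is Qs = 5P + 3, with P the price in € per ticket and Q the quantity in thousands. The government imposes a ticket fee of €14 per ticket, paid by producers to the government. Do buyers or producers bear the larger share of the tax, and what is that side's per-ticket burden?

Buyers bear the larger share: €10 per ticket.

Before the tax: set 472 − 2P = 5P + 3 → P* = €67, Q* = 338.
With the tax collected from producers, supply shifts: Qs = 5(P − 14) + 3.
Solving gives Q = 318 with buyers paying €77 and producers receiving €63 (the €14 wedge).
Per-ticket burden: buyers €10, producers €4.
Buyers take the larger share because demand is less price-elastic here (demand slope 2 vs supply slope 5).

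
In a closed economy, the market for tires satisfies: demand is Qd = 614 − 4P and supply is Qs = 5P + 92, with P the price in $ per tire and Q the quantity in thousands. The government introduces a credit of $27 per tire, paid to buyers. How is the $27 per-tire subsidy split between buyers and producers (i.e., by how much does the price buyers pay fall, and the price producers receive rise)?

Buyers gain $15 per tire; producers gain $12 per tire.

Before the subsidy: set 614 − 4P = 5P + 92 → P* = $58, Q* = 382.
With a per-unit subsidy paid to buyers, each effectively pays P − 27, so demand becomes Qd = 614 − 4(P − 27).
Solving gives Q = 442 with buyers paying $43 and producers receiving $70 (the $27 wedge).
Gain to buyers: $15; to producers: $12. (They sum to $27.)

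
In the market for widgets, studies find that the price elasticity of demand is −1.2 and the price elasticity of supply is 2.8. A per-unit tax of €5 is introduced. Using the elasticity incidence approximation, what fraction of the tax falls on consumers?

Incidence ratio: consumers' share ≈ εs / (εs + |εd|) = 2.8 / (2.8 + 1.2) = 0.7.
Supply is the more elastic side, so consumers bear the larger share.

Consumers' share ≈ 0.7.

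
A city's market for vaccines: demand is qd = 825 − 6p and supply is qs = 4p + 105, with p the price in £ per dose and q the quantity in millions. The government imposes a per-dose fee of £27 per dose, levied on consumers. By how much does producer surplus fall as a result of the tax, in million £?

Before the tax: set 825 − 6p = 4p + 105 → p* = £72, q* = 393.
With the tax collected from consumers, demand (in seller-price terms) shifts: qd = 825 − 6(p + 27).
New equilibrium: consumers pay £82.8, suppliers receive £55.8, q = 328.2. (Wedge: pb − ps = 27.)
ΔPS is the trapezoid between Q = 328.2 and Q = 393 of height £16.2: ½ · (393 + 328.2) · 16.2 = £5841.72.

Producer surplus falls by £5841.72 million.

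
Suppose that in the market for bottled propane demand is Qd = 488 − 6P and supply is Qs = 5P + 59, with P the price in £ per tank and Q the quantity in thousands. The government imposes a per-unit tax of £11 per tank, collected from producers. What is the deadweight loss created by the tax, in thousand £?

Deadweight loss = £165 thousand.

Before the tax: set 488 − 6P = 5P + 59 → P* = £39, Q* = 254.
With the tax collected from producers, supply shifts: Qs = 5(P − 11) + 59.
Solving gives Q = 224 with buyers paying £44 and producers receiving £33 (the £11 wedge).
Quantity falls by |ΔQ| = |254 − 224| = 30.
DWL = ½ · t · |ΔQ| = ½ · 11 · 30 = £165.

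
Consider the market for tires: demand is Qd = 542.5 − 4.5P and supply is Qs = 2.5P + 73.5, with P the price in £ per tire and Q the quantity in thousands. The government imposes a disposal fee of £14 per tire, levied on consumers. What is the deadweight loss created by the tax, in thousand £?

Without the tax, 542.5 − 4.5P = 2.5P + 73.5 gives 7P = 469, so P* = £67 and Q* = 241.
With the tax collected from consumers, demand (in seller-price terms) shifts: Qd = 542.5 − 4.5(P + 14).
Solving gives Q = 218.5 with consumers paying £72 and sellers receiving £58 (the £14 wedge).
Quantity falls by |ΔQ| = |241 − 218.5| = 22.5.
DWL = ½ · t · |ΔQ| = ½ · 14 · 22.5 = £157.5.

Deadweight loss = £157.5 thousand.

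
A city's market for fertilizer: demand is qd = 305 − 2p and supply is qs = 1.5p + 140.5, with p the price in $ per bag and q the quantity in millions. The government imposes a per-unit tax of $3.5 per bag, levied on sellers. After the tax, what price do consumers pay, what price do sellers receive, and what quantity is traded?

Without the tax, 305 − 2p = 1.5p + 140.5 gives 3.5p = 164.5, so p* = $47 and q* = 211.
With the tax collected from sellers, supply shifts: qs = 1.5(p − 3.5) + 140.5.
New equilibrium: consumers pay $48.5, sellers receive $45, q = 208. (Wedge: pb − ps = 3.5.)

Consumers pay $48.5; sellers receive $45; quantity = 208.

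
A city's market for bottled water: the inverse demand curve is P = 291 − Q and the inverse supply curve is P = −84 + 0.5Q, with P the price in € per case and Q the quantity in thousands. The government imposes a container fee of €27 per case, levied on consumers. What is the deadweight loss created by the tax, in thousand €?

Inverting to Q(P) form: Qd = 291 − P; Qs = 2P + 168.
Without the tax, 291 − P = 2P + 168 gives 3P = 123, so P* = €41 and Q* = 250.
With the tax collected from consumers, demand (in seller-price terms) shifts: Qd = 291 − (P + 27).
Solving gives Q = 232 with consumers paying €59 and producers receiving €32 (the €27 wedge).
Quantity falls by |ΔQ| = |250 − 232| = 18.
DWL = ½ · t · |ΔQ| = ½ · 27 · 18 = €243.

Deadweight loss = €243 thousand.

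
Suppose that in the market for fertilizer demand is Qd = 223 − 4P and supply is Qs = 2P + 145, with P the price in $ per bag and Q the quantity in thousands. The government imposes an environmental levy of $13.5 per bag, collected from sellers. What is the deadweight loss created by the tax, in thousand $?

Deadweight loss = $121.5 thousand.

Without the tax, 223 − 4P = 2P + 145 gives 6P = 78, so P* = $13 and Q* = 171.
With the tax collected from sellers, supply shifts: Qs = 2(P − 13.5) + 145.
New equilibrium: consumers pay $17.5, sellers receive $4, Q = 153. (Wedge: Pb − Ps = 13.5.)
Quantity falls by |ΔQ| = |171 − 153| = 18.
DWL = ½ · t · |ΔQ| = ½ · 13.5 · 18 = $121.5.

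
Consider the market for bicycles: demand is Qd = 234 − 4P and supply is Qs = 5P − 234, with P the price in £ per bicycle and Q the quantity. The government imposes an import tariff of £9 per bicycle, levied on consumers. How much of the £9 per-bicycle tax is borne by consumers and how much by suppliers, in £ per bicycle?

Consumers bear £5 per bicycle; suppliers bear £4 per bicycle.

Before the tax: set 234 − 4P = 5P − 234 → P* = £52, Q* = 26.
With the tax collected from consumers, demand (in seller-price terms) shifts: Qd = 234 − 4(P + 9).
New equilibrium: consumers pay £57, suppliers receive £48, Q = 6. (Wedge: Pb − Ps = 9.)
Burden on consumers: £5; on suppliers: £4. (They sum to £9.)
The less price-elastic side of the market bears the larger share of a per-unit tax.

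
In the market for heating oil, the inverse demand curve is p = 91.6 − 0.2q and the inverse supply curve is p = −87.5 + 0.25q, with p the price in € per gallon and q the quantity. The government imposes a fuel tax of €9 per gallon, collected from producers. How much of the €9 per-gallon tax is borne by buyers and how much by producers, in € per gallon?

Rewrite in direct form: qd = 458 − 5p and qs = 4p + 350.
Before the tax: set 458 − 5p = 4p + 350 → p* = €12, q* = 398.
With the tax collected from producers, supply shifts: qs = 4(p − 9) + 350.
New equilibrium: buyers pay €16, producers receive €7, q = 378. (Wedge: pb − ps = 9.)
Burden on buyers: €4; on producers: €5. (They sum to €9.)

Buyers bear €4 per gallon; producers bear €5 per gallon.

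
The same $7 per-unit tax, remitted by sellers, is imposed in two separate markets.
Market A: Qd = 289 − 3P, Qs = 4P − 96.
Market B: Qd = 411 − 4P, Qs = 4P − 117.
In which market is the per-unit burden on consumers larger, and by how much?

Market A, by $0.5.

Market A: pre-tax P* = $55, Q* = 124; post-tax Q = 112; per-unit burden on consumers = $4.
Market B: pre-tax P* = $66, Q* = 147; post-tax Q = 133; per-unit burden on consumers = $3.5.
Difference: $4 vs $3.5 → market A is larger by $0.5.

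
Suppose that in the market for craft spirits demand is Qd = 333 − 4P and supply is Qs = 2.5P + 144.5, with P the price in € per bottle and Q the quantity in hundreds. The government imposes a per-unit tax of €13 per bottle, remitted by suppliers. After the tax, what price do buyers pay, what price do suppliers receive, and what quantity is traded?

Without the tax, 333 − 4P = 2.5P + 144.5 gives 6.5P = 188.5, so P* = €29 and Q* = 217.
With the tax collected from suppliers, supply shifts: Qs = 2.5(P − 13) + 144.5.
Solving gives Q = 197 with buyers paying €34 and suppliers receiving €21 (the €13 wedge).
The less price-elastic side of the market bears the larger share of a per-unit tax.

Buyers pay €34; suppliers receive €21; quantity = 197.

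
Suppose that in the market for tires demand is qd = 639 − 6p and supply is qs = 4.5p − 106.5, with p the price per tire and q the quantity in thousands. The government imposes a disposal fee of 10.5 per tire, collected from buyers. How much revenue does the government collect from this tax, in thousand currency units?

Tax revenue = 1953 thousand.

Without the tax, 639 − 6p = 4.5p − 106.5 gives 10.5p = 745.5, so p* = 71 and q* = 213.
With the tax collected from buyers, demand (in seller-price terms) shifts: qd = 639 − 6(p + 10.5).
New equilibrium: buyers pay 75.5, producers receive 65, q = 186. (Wedge: pb − ps = 10.5.)
Revenue = t · Q = 10.5 · 186 = 1953.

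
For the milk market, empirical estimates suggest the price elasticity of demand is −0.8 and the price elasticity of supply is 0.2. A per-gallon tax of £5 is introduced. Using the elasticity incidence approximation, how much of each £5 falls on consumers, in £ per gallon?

Incidence ratio: consumers' share ≈ εs / (εs + |εd|) = 0.2 / (0.2 + 0.8) = 0.2.
So consumers bear ≈ 0.2 × £5 = £1; suppliers bear £4.

Consumers bear ≈ £1 per gallon.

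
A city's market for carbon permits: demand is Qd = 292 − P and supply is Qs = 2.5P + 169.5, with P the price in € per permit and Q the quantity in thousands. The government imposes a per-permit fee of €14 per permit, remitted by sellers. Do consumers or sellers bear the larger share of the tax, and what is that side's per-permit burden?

Without the tax, 292 − P = 2.5P + 169.5 gives 3.5P = 122.5, so P* = €35 and Q* = 257.
With the tax collected from sellers, supply shifts: Qs = 2.5(P − 14) + 169.5.
Solving gives Q = 247 with consumers paying €45 and sellers receiving €31 (the €14 wedge).
Per-permit burden: consumers €10, sellers €4.
Consumers take the larger share because demand is less price-elastic here (demand slope 1 vs supply slope 2.5).

Consumers bear the larger share: €10 per permit.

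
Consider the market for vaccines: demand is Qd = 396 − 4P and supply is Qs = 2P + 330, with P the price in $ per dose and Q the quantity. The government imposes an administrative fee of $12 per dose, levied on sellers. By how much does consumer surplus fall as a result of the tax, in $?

Consumer surplus falls by $1376.

Before the tax: set 396 − 4P = 2P + 330 → P* = $11, Q* = 352.
With the tax collected from sellers, supply shifts: Qs = 2(P − 12) + 330.
New equilibrium: consumers pay $15, sellers receive $3, Q = 336. (Wedge: Pb − Ps = 12.)
ΔCS is the trapezoid between Q = 336 and Q = 352 of height $4: ½ · (352 + 336) · 4 = $1376.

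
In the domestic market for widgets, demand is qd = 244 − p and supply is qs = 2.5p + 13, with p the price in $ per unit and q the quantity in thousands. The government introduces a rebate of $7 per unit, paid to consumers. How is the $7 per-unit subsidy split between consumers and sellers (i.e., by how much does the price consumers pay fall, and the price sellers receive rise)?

Before the subsidy: set 244 − p = 2.5p + 13 → p* = $66, q* = 178.
With a per-unit subsidy paid to consumers, each effectively pays p − 7, so demand becomes qd = 244 − (p − 7).
Solving gives q = 183 with consumers paying $61 and sellers receiving $68 (the $7 wedge).
Gain to consumers: $5; to sellers: $2. (They sum to $7.)

Consumers gain $5 per unit; sellers gain $2 per unit.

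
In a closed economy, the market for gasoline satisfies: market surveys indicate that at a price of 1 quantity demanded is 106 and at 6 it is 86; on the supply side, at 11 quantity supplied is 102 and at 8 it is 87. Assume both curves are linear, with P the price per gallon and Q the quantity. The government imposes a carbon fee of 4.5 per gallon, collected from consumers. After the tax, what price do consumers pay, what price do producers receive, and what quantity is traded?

Demand slope: (86 − 106)/(6 − 1) = -4, so Qd = 110 − 4P.
Supply slope: (87 − 102)/(8 − 11) = 5, so Qs = 5P + 47.
Without the tax, 110 − 4P = 5P + 47 gives 9P = 63, so P* = 7 and Q* = 82.
With the tax collected from consumers, demand (in seller-price terms) shifts: Qd = 110 − 4(P + 4.5).
Solving gives Q = 72 with consumers paying 9.5 and producers receiving 5 (the 4.5 wedge).

Consumers pay 9.5; producers receive 5; quantity = 72.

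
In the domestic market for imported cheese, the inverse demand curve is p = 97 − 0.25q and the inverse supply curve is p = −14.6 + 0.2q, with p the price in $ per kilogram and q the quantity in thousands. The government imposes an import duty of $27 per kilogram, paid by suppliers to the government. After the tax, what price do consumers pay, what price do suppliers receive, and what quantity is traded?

Consumers pay $50; suppliers receive $23; quantity = 188.

Rewrite in direct form: qd = 388 − 4p and qs = 5p + 73.
Before the tax: set 388 − 4p = 5p + 73 → p* = $35, q* = 248.
With the tax collected from suppliers, supply shifts: qs = 5(p − 27) + 73.
Solving gives q = 188 with consumers paying $50 and suppliers receiving $23 (the $27 wedge).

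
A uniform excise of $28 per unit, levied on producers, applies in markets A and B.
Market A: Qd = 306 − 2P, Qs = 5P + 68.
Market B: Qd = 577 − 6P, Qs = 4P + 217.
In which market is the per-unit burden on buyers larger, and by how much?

Market A, by $8.8.

Market A: pre-tax P* = $34, Q* = 238; post-tax Q = 198; per-unit burden on buyers = $20.
Market B: pre-tax P* = $36, Q* = 361; post-tax Q = 293.8; per-unit burden on buyers = $11.2.
Difference: $20 vs $11.2 → market A is larger by $8.8.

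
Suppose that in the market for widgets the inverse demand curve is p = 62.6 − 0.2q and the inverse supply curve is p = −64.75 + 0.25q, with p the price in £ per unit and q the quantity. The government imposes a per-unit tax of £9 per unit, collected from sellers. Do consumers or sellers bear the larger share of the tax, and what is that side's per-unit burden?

Sellers bear the larger share: £5 per unit.

Inverting to q(p) form: qd = 313 − 5p; qs = 4p + 259.
Without the tax, 313 − 5p = 4p + 259 gives 9p = 54, so p* = £6 and q* = 283.
With the tax collected from sellers, supply shifts: qs = 4(p − 9) + 259.
Solving gives q = 263 with consumers paying £10 and sellers receiving £1 (the £9 wedge).
Per-unit burden: consumers £4, sellers £5.
Sellers take the larger share because supply is less price-elastic here (demand slope 5 vs supply slope 4).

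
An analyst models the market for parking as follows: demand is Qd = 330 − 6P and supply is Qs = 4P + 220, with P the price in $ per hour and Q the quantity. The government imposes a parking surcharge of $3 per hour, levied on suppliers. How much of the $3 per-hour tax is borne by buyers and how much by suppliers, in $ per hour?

Buyers bear $1.2 per hour; suppliers bear $1.8 per hour.

Without the tax, 330 − 6P = 4P + 220 gives 10P = 110, so P* = $11 and Q* = 264.
With the tax collected from suppliers, supply shifts: Qs = 4(P − 3) + 220.
Solving gives Q = 256.8 with buyers paying $12.2 and suppliers receiving $9.2 (the $3 wedge).
Burden on buyers: $1.2; on suppliers: $1.8. (They sum to $3.)
The less price-elastic side of the market bears the larger share of a per-unit tax.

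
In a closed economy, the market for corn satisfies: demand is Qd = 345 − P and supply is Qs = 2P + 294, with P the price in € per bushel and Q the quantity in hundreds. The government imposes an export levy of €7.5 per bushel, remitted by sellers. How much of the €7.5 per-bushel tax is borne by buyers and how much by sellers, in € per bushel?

Without the tax, 345 − P = 2P + 294 gives 3P = 51, so P* = €17 and Q* = 328.
With the tax collected from sellers, supply shifts: Qs = 2(P − 7.5) + 294.
Solving gives Q = 323 with buyers paying €22 and sellers receiving €14.5 (the €7.5 wedge).
Burden on buyers: €5; on sellers: €2.5. (They sum to €7.5.)

Buyers bear €5 per bushel; sellers bear €2.5 per bushel.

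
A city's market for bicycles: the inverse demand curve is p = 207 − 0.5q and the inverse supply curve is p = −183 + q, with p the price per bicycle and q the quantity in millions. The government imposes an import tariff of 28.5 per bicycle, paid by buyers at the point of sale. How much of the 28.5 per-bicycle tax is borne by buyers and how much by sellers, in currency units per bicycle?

Rewrite in direct form: qd = 414 − 2p and qs = p + 183.
Before the tax: set 414 − 2p = p + 183 → p* = 77, q* = 260.
With the tax collected from buyers, demand (in seller-price terms) shifts: qd = 414 − 2(p + 28.5).
Solving gives q = 241 with buyers paying 86.5 and sellers receiving 58 (the 28.5 wedge).
Burden on buyers: 9.5; on sellers: 19. (They sum to 28.5.)
The less price-elastic side of the market bears the larger share of a per-unit tax.

Buyers bear 9.5 per bicycle; sellers bear 19 per bicycle.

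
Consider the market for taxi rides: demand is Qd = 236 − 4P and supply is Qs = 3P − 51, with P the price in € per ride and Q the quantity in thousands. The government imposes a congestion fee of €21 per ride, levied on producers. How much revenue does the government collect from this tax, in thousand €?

Tax revenue = €756 thousand.

Before the tax: set 236 − 4P = 3P − 51 → P* = €41, Q* = 72.
With the tax collected from producers, supply shifts: Qs = 3(P − 21) − 51.
New equilibrium: buyers pay €50, producers receive €29, Q = 36. (Wedge: Pb − Ps = 21.)
Revenue = t · Q = 21 · 36 = €756.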